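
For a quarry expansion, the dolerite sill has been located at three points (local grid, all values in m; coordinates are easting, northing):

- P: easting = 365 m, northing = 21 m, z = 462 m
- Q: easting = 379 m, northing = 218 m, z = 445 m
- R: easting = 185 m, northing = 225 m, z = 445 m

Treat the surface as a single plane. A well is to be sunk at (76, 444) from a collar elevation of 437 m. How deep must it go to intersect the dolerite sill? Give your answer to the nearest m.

11 m

Two edge vectors: P→Q = (14, 197, -17), P→R = (-180, 204, -17).
Normal n = (P→Q) × (P→R) = (119, 3298, 38316).
So ∂z/∂easting = −n_x/n_z = −0.00311 and ∂z/∂northing = −n_y/n_z = −0.08607.
Intercept c from P: 462 + 1.13 + 1.81 = 464.94.
At (76, 444): z_contact = −0.2 − 38.2 + 464.94 = 426.5 m.
Depth below ground = 437 − 426.5 = 11 m.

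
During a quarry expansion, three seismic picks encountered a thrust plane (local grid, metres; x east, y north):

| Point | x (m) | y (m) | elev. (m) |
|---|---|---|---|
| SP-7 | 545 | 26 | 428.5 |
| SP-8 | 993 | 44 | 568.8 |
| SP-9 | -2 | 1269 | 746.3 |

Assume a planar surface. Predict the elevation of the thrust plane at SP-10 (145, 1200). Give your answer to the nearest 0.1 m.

763.4 m

Let the plane be z = a·x + b·y + c.
SP-8−SP-7: 448a + 18b = 140.3;  SP-9−SP-7: −547a + 1243b = 317.8.
Solving gives a = 0.297635, b = 0.386650.
Then c = 428.5 − a·545 − b·26 = 256.24.
At (145, 1200): z = 43.2 + 464.0 + 256.24 = 763.4 m.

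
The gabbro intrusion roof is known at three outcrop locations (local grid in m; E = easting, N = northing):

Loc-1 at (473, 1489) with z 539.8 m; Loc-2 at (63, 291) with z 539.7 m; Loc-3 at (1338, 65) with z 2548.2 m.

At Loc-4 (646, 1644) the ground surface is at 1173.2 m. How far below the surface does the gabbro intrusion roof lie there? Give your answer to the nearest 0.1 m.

Let the plane be z = a·E + b·N + c.
Loc-2−Loc-1: −410a − 1198b = −0.1;  Loc-3−Loc-1: 865a − 1424b = 2008.4.
Solving gives a = 1.485211, b = −0.508211.
Then c = 539.8 − a·473 − b·1489 = 594.02.
At (646, 1644): z_contact = 959.45 − 835.50 + 594.02 = 717.97 m.
Depth below ground = 1173.2 − 717.97 = 455.2 m.

455.2 m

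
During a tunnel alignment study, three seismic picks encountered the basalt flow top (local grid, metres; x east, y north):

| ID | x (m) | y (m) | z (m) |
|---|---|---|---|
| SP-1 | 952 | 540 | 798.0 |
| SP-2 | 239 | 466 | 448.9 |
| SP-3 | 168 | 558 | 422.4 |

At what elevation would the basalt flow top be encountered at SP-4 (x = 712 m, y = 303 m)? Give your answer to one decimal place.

662.9 m

Let the plane be z = a·x + b·y + c.
SP-2−SP-1: −713a − 74b = −349.1;  SP-3−SP-1: −784a + 18b = −375.6.
Solving gives a = 0.48099, b = 0.08316.
Then c = 798 − a·952 − b·540 = 295.19.
At (712, 303): z = 342.5 + 25.2 + 295.19 = 662.9 m.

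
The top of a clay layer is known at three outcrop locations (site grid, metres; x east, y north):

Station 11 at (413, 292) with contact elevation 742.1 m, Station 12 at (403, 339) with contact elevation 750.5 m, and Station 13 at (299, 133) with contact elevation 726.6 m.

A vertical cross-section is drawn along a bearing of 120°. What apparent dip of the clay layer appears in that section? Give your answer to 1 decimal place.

Let the plane be z = a·x + b·y + c.
Station 12−Station 11: −10a + 47b = 8.4;  Station 13−Station 11: −114a − 159b = −15.5.
Solving gives a = −0.08738, b = 0.16013.
Unit vector along 120° is (sin 120°, cos 120°) = (0.8660, -0.5000).
Slope in that direction = a·(0.8660) + b·(-0.5000) = −0.15574.
Apparent dip = arctan|0.15574| = 8.9° (true dip is 10.3°, so apparent ≤ true as expected).

8.9°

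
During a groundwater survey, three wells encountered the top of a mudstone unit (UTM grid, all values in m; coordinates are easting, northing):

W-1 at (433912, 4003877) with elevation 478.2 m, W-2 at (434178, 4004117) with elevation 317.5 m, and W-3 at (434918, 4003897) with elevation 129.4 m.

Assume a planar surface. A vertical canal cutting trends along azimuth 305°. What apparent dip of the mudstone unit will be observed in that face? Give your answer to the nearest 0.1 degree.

Let the plane be z = a·easting + b·northing + c.
W-2−W-1: 266a + 240b = −160.7;  W-3−W-1: 1006a + 20b = −348.8.
Solving gives a = −0.34092, b = −0.29173.
Unit vector along 305° is (sin 305°, cos 305°) = (-0.8192, 0.5736).
Slope in that direction = a·(-0.8192) + b·(0.5736) = 0.11194.
Apparent dip = arctan|0.11194| = 6.4° (true dip is 24.2°, so apparent ≤ true as expected).

6.4°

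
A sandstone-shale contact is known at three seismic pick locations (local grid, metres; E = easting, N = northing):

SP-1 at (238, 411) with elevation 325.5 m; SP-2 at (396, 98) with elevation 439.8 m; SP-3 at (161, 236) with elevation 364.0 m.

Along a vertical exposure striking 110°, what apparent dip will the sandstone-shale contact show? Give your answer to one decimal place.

13.6°

Two edge vectors: SP-1→SP-2 = (158, -313, 114.3), SP-1→SP-3 = (-77, -175, 38.5).
Normal n = (SP-1→SP-2) × (SP-1→SP-3) = (7952, -14884.1, -51751).
So ∂z/∂E = −n_x/n_z = 0.15366 and ∂z/∂N = −n_y/n_z = −0.28761.
Unit vector along 110° is (sin 110°, cos 110°) = (0.9397, -0.3420).
Slope in that direction = a·(0.9397) + b·(-0.3420) = 0.24276.
Apparent dip = arctan|0.24276| = 13.6° (true dip is 18.1°, so apparent ≤ true as expected).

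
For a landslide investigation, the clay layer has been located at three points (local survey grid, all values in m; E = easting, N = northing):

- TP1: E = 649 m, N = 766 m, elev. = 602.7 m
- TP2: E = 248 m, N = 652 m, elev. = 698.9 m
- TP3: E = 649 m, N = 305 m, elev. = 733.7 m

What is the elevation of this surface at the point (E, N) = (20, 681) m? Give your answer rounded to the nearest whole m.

727 m

Let the plane be z = a·E + b·N + c.
TP2−TP1: −401a − 114b = 96.2;  TP3−TP1: 0a − 461b = 131.
Solving gives a = −0.15912, b = −0.28416.
Then c = 602.7 − a·649 − b·766 = 923.64.
At (20, 681): z = −3.2 − 193.5 + 923.64 = 726.9 m.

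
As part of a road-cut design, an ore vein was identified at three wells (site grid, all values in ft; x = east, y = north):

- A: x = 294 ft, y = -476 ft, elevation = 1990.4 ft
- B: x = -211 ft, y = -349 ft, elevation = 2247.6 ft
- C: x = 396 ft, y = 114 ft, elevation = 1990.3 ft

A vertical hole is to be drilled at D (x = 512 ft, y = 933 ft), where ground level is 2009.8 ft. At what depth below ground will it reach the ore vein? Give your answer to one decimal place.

7.1 ft

Let the plane be z = a·x + b·y + c.
B−A: −505a + 127b = 257.2;  C−A: 102a + 590b = −0.1.
Solving gives a = −0.48813, b = 0.08422.
Then c = 1990.4 − a·294 − b·-476 = 2174.00.
At (512, 933): z_contact = −249.92 + 78.58 + 2174.00 = 2002.65 ft.
Depth below ground = 2009.8 − 2002.65 = 7.1 ft.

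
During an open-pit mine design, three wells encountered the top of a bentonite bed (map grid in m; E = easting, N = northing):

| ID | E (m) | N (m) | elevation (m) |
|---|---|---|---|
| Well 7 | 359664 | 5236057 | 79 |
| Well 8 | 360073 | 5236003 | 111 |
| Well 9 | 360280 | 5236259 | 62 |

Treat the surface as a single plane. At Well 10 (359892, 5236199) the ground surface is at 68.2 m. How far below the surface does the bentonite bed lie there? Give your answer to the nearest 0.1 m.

11.0 m

Let the plane be z = a·E + b·N + c.
Well 8−Well 7: 409a − 54b = 32;  Well 9−Well 7: 616a + 202b = −17.
Solving gives a = 0.047859029, b = −0.230104762.
Then c = 79 − a·359664 − b·5236057 = 1187707.48.
At (359892, 5236199): z_contact = 17224.08 − 1204874.32 + 1187707.48 = 57.24 m.
Depth below ground = 68.2 − 57.24 = 11.0 m.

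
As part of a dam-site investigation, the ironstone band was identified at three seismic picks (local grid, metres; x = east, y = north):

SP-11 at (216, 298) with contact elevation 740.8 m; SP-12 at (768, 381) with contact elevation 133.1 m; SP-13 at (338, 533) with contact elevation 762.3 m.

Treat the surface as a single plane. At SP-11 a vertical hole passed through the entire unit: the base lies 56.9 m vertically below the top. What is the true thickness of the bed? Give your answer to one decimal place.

Let the plane be z = a·x + b·y + c.
SP-12−SP-11: 552a + 83b = −607.7;  SP-13−SP-11: 122a + 235b = 21.5.
Solving gives a = −1.20904, b = 0.71916.
|∇z| = √(a²+b²) = 1.40676, so dip δ = arctan(1.40676) = 54.59°.
True thickness = vertical thickness × cos δ = 56.9 × cos 54.59° = 33.0 m.

33.0 m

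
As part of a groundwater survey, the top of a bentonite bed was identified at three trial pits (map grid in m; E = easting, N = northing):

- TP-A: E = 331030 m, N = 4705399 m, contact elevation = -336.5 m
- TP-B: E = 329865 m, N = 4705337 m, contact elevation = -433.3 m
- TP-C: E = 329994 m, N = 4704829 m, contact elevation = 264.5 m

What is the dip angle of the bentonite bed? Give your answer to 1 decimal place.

53.3°

Let the plane be z = a·E + b·N + c.
TP-B−TP-A: −1165a − 62b = −96.8;  TP-C−TP-A: −1036a − 570b = 601.
Solving gives a = 0.15411, b = −1.33449.
Gradient magnitude |∇z| = √(a² + b²) = √(0.02375 + 1.78086) = 1.34336.
True dip = arctan(1.34336) = 53.3°, dipping toward N (azimuth ≈ 353°).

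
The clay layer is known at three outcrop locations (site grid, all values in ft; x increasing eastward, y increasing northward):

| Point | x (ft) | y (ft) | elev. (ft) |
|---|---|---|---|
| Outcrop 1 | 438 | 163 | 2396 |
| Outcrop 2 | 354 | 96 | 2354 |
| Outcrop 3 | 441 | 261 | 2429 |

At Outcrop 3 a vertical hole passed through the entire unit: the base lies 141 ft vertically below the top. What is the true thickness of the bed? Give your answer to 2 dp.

130.64 ft

Let the plane be z = a·x + b·y + c.
Outcrop 2−Outcrop 1: −84a − 67b = −42;  Outcrop 3−Outcrop 1: 3a + 98b = 33.
Solving gives a = 0.23721, b = 0.32947.
|∇z| = √(a²+b²) = 0.40598, so dip δ = arctan(0.40598) = 22.10°.
True thickness = vertical thickness × cos δ = 141 × cos 22.10° = 130.64 ft.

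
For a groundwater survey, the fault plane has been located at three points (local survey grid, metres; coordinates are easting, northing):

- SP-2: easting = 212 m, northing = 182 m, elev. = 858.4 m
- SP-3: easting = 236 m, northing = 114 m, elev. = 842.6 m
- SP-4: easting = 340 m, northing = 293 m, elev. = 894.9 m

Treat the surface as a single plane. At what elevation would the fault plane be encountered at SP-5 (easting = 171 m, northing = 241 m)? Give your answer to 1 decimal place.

Let the plane be z = a·easting + b·northing + c.
SP-3−SP-2: 24a − 68b = −15.8;  SP-4−SP-2: 128a + 111b = 36.5.
Solving gives a = 0.06406, b = 0.25496.
Then c = 858.4 − a·212 − b·182 = 798.42.
At (171, 241): z = 11.0 + 61.4 + 798.42 = 870.8 m.

870.8 m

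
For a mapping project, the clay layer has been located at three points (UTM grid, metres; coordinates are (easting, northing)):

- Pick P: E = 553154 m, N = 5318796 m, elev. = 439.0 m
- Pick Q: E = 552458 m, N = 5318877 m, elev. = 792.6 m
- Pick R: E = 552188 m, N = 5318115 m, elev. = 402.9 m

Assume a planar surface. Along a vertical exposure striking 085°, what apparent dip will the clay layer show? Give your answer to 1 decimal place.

20.4°

Let the plane be z = a·E + b·N + c.
Pick Q−Pick P: −696a + 81b = 353.6;  Pick R−Pick P: −966a − 681b = −36.1.
Solving gives a = −0.43076, b = 0.66405.
Unit vector along 085° is (sin 85°, cos 85°) = (0.9962, 0.0872).
Slope in that direction = a·(0.9962) + b·(0.0872) = −0.37125.
Apparent dip = arctan|0.37125| = 20.4° (true dip is 38.4°, so apparent ≤ true as expected).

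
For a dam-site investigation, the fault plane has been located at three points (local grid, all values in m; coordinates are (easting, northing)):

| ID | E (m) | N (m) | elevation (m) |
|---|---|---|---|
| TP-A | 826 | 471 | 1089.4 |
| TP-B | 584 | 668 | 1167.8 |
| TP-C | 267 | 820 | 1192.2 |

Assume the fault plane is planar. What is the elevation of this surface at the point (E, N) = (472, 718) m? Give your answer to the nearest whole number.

1174 m

Two edge vectors: TP-A→TP-B = (-242, 197, 78.4), TP-A→TP-C = (-559, 349, 102.8).
Normal n = (TP-A→TP-B) × (TP-A→TP-C) = (-7110, -18948, 25665).
So ∂z/∂E = −n_x/n_z = 0.27703 and ∂z/∂N = −n_y/n_z = 0.73828.
Intercept c from TP-A: 1089.4 − 228.83 − 347.73 = 512.84.
At (472, 718): z = 130.8 + 530.1 + 512.84 = 1173.7 m.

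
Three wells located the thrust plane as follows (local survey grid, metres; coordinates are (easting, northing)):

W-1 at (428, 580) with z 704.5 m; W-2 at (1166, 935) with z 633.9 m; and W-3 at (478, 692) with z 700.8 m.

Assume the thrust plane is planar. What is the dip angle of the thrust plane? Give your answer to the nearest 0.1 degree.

Two edge vectors: W-1→W-2 = (738, 355, -70.6), W-1→W-3 = (50, 112, -3.7).
Normal n = (W-1→W-2) × (W-1→W-3) = (6593.7, -799.4, 64906).
So ∂z/∂E = −n_x/n_z = −0.10159 and ∂z/∂N = −n_y/n_z = 0.01232.
Gradient magnitude |∇z| = √(a² + b²) = √(0.01032 + 0.00015) = 0.10233.
True dip = arctan(0.10233) = 5.8°, dipping toward E (azimuth ≈ 097°).

5.8°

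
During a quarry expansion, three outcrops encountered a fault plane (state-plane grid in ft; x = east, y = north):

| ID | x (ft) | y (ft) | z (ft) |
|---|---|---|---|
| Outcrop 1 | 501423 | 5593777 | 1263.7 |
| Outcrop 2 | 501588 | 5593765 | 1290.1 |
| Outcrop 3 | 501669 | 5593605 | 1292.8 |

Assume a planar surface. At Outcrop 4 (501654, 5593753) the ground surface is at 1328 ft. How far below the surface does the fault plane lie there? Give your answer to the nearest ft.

28 ft

Two edge vectors: Outcrop 1→Outcrop 2 = (165, -12, 26.4), Outcrop 1→Outcrop 3 = (246, -172, 29.1).
Normal n = (Outcrop 1→Outcrop 2) × (Outcrop 1→Outcrop 3) = (4191.6, 1692.9, -25428).
So ∂z/∂x = −n_x/n_z = 0.16484191 and ∂z/∂y = −n_y/n_z = 0.06657622.
Intercept c from Outcrop 1: 1263.7 − 82655.52 − 372412.50 = −453804.32.
At (501654, 5593753): z_contact = 82693.6 + 372410.9 − 453804.32 = 1300.2 ft.
Depth below ground = 1328 − 1300.2 = 28 ft.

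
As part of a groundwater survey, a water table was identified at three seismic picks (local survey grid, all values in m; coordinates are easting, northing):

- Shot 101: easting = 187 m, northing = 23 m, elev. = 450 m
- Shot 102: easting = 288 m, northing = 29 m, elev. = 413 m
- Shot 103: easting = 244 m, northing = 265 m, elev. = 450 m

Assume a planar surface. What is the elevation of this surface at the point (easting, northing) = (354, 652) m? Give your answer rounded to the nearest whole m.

443 m

Let the plane be z = a·easting + b·northing + c.
Shot 102−Shot 101: 101a + 6b = −37;  Shot 103−Shot 101: 57a + 242b = 0.
Solving gives a = −0.37154, b = 0.08751.
Then c = 450 − a·187 − b·23 = 517.46.
At (354, 652): z = −131.5 + 57.1 + 517.46 = 443.0 m.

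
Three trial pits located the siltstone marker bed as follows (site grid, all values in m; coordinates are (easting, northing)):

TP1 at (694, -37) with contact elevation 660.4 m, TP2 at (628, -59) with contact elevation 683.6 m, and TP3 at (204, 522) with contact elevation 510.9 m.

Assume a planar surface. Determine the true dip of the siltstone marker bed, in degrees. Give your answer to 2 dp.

Let the plane be z = a·E + b·N + c.
TP2−TP1: −66a − 22b = 23.2;  TP3−TP1: −490a + 559b = −149.5.
Solving gives a = −0.20304, b = −0.44542.
Gradient magnitude |∇z| = √(a² + b²) = √(0.04123 + 0.19840) = 0.48952.
True dip = arctan(0.48952) = 26.08°, dipping toward NNE (azimuth ≈ 025°).

26.08°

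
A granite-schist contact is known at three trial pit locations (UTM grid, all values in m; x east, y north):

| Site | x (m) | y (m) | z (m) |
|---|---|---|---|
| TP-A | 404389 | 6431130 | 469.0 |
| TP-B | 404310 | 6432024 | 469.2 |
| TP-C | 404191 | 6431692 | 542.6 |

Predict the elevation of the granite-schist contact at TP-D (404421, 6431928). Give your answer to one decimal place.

Two edge vectors: TP-A→TP-B = (-79, 894, 0.2), TP-A→TP-C = (-198, 562, 73.6).
Normal n = (TP-A→TP-B) × (TP-A→TP-C) = (65686, 5774.8, 132614).
So ∂z/∂x = −n_x/n_z = −0.495317236 and ∂z/∂y = −n_y/n_z = −0.043545930.
Intercept c from TP-A: 469 + 200300.84 + 280049.54 = 480819.38.
At (404421, 6431928): z = −200316.7 − 280084.3 + 480819.38 = 418.4 m.

418.4 m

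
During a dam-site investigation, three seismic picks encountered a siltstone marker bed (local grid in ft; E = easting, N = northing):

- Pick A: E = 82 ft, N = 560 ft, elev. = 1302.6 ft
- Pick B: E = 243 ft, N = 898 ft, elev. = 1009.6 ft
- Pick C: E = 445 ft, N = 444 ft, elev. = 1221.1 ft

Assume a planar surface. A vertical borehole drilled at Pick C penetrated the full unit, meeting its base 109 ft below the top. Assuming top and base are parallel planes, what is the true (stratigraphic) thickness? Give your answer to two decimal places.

85.52 ft

Two edge vectors: Pick A→Pick B = (161, 338, -293), Pick A→Pick C = (363, -116, -81.5).
Normal n = (Pick A→Pick B) × (Pick A→Pick C) = (-61535, -93237.5, -141370).
So ∂z/∂E = −n_x/n_z = −0.43528 and ∂z/∂N = −n_y/n_z = −0.65953.
|∇z| = √(a²+b²) = 0.79022, so dip δ = arctan(0.79022) = 38.32°.
True thickness = vertical thickness × cos δ = 109 × cos 38.32° = 85.52 ft.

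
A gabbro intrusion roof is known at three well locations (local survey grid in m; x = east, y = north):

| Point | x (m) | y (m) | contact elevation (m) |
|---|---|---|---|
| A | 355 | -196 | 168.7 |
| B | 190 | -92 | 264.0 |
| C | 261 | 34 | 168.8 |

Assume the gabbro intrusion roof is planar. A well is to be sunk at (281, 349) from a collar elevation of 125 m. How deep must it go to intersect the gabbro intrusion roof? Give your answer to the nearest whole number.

Let the plane be z = a·x + b·y + c.
B−A: −165a + 104b = 95.3;  C−A: −94a + 230b = 0.1.
Solving gives a = −0.77762, b = −0.31737.
Then c = 168.7 − a·355 − b·-196 = 382.55.
At (281, 349): z_contact = −218.5 − 110.8 + 382.55 = 53.3 m.
Depth below ground = 125 − 53.3 = 72 m.

72 m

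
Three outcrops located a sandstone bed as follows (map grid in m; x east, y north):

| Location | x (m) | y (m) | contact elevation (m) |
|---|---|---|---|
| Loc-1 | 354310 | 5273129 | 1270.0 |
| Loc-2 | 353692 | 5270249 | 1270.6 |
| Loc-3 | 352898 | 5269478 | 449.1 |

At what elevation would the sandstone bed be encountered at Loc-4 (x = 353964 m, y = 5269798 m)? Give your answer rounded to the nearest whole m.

1753 m

Two edge vectors: Loc-1→Loc-2 = (-618, -2880, 0.6), Loc-1→Loc-3 = (-1412, -3651, -820.9).
Normal n = (Loc-1→Loc-2) × (Loc-1→Loc-3) = (2366382.6, -508163.4, -1810242).
So ∂z/∂x = −n_x/n_z = 1.30721892 and ∂z/∂y = −n_y/n_z = −0.28071573.
Intercept c from Loc-1: 1270 − 463160.74 + 1480250.24 = 1018359.51.
At (353964, 5269798): z = 462708.4 − 1479315.2 + 1018359.51 = 1752.8 m.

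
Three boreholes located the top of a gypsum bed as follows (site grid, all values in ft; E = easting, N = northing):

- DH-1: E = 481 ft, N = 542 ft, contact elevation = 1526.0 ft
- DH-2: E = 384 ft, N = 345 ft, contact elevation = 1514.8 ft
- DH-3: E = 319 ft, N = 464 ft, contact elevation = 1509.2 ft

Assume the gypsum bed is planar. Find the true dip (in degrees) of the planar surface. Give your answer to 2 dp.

Two edge vectors: DH-1→DH-2 = (-97, -197, -11.2), DH-1→DH-3 = (-162, -78, -16.8).
Normal n = (DH-1→DH-2) × (DH-1→DH-3) = (2436, 184.8, -24348).
So ∂z/∂E = −n_x/n_z = 0.10005 and ∂z/∂N = −n_y/n_z = 0.00759.
Gradient magnitude |∇z| = √(a² + b²) = √(0.01001 + 0.00006) = 0.10034.
True dip = arctan(0.10034) = 5.73°, dipping toward W (azimuth ≈ 266°).

5.73°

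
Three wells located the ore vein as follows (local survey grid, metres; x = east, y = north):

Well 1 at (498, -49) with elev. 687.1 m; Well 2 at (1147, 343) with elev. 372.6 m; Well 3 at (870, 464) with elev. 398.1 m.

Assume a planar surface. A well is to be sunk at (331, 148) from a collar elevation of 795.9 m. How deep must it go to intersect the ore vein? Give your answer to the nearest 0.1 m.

Let the plane be z = a·x + b·y + c.
Well 2−Well 1: 649a + 392b = −314.5;  Well 3−Well 1: 372a + 513b = −289.
Solving gives a = −0.256799, b = −0.377136.
Then c = 687.1 − a·498 − b·-49 = 796.51.
At (331, 148): z_contact = −85.00 − 55.82 + 796.51 = 655.69 m.
Depth below ground = 795.9 − 655.69 = 140.2 m.

140.2 m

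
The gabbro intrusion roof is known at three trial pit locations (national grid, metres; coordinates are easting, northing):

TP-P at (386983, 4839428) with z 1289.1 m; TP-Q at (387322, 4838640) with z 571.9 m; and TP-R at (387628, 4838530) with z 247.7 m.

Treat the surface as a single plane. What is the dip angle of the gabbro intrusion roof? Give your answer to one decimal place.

45.6°

Let the plane be z = a·easting + b·northing + c.
TP-Q−TP-P: 339a − 788b = −717.2;  TP-R−TP-P: 645a − 898b = −1041.4.
Solving gives a = −0.86626, b = 0.53748.
Gradient magnitude |∇z| = √(a² + b²) = √(0.75041 + 0.28889) = 1.01946.
True dip = arctan(1.01946) = 45.6°, dipping toward ESE (azimuth ≈ 122°).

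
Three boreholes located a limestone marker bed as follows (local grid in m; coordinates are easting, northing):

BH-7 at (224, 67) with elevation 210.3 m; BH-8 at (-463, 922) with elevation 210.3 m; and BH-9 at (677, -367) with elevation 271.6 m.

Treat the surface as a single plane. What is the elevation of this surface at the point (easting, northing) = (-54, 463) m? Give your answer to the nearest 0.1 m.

233.9 m

Let the plane be z = a·easting + b·northing + c.
BH-8−BH-7: −687a + 855b = 0;  BH-9−BH-7: 453a − 434b = 61.3.
Solving gives a = 0.58786, b = 0.47235.
Then c = 210.3 − a·224 − b·67 = 46.97.
At (-54, 463): z = −31.7 + 218.7 + 46.97 = 233.9 m.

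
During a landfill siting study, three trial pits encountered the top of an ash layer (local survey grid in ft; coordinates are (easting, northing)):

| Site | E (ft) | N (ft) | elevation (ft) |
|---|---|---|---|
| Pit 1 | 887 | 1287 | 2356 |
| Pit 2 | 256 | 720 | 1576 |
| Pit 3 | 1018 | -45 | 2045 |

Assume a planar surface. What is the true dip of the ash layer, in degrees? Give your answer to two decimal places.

44.94°

Let the plane be z = a·E + b·N + c.
Pit 2−Pit 1: −631a − 567b = −780;  Pit 3−Pit 1: 131a − 1332b = −311.
Solving gives a = 0.94300, b = 0.32623.
Gradient magnitude |∇z| = √(a² + b²) = √(0.88924 + 0.10642) = 0.99783.
True dip = arctan(0.99783) = 44.94°, dipping toward WSW (azimuth ≈ 251°).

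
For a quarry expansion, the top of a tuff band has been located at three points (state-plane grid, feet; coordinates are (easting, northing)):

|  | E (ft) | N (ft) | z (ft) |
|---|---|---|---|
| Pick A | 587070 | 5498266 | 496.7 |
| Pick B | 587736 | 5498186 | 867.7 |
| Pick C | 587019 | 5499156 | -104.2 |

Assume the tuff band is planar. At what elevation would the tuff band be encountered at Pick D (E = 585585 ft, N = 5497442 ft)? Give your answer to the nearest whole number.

319 ft

Two edge vectors: Pick A→Pick B = (666, -80, 371), Pick A→Pick C = (-51, 890, -600.9).
Normal n = (Pick A→Pick B) × (Pick A→Pick C) = (-282118, 381278.4, 588660).
So ∂z/∂E = −n_x/n_z = 0.47925458 and ∂z/∂N = −n_y/n_z = −0.64770564.
Intercept c from Pick A: 496.7 − 281355.99 + 3561257.88 = 3280398.59.
At (585585, 5497442): z = 280644.3 − 3560724.2 + 3280398.59 = 318.7 ft.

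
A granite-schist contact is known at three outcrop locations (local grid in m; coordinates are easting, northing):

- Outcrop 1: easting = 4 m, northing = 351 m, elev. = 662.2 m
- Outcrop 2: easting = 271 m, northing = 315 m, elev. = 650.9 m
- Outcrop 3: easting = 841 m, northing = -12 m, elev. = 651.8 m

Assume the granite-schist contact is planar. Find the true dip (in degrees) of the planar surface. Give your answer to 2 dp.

6.53°

Two edge vectors: Outcrop 1→Outcrop 2 = (267, -36, -11.3), Outcrop 1→Outcrop 3 = (837, -363, -10.4).
Normal n = (Outcrop 1→Outcrop 2) × (Outcrop 1→Outcrop 3) = (-3727.5, -6681.3, -66789).
So ∂z/∂easting = −n_x/n_z = −0.05581 and ∂z/∂northing = −n_y/n_z = −0.10004.
Gradient magnitude |∇z| = √(a² + b²) = √(0.00311 + 0.01001) = 0.11455.
True dip = arctan(0.11455) = 6.53°, dipping toward NNE (azimuth ≈ 029°).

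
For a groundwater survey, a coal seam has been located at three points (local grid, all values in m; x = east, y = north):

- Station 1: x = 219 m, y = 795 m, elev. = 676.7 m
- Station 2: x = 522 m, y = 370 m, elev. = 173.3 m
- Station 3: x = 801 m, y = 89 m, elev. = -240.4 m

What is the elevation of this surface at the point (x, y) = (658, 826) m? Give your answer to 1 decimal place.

Let the plane be z = a·x + b·y + c.
Station 2−Station 1: 303a − 425b = −503.4;  Station 3−Station 1: 582a − 706b = −917.1.
Solving gives a = −1.02797, b = 0.45159.
Then c = 676.7 − a·219 − b·795 = 542.81.
At (658, 826): z = −676.4 + 373.0 + 542.81 = 239.4 m.

239.4 m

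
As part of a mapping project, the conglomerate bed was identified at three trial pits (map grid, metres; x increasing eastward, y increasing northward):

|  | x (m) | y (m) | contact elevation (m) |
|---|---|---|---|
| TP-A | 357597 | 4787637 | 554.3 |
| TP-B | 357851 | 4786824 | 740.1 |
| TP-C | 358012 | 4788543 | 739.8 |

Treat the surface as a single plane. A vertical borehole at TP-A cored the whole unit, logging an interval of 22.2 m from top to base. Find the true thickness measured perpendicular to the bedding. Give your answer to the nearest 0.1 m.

19.3 m

Two edge vectors: TP-A→TP-B = (254, -813, 185.8), TP-A→TP-C = (415, 906, 185.5).
Normal n = (TP-A→TP-B) × (TP-A→TP-C) = (-319146.3, 29990, 567519).
So ∂z/∂x = −n_x/n_z = 0.56235 and ∂z/∂y = −n_y/n_z = −0.05284.
|∇z| = √(a²+b²) = 0.56483, so dip δ = arctan(0.56483) = 29.46°.
True thickness = vertical thickness × cos δ = 22.2 × cos 29.46° = 19.3 m.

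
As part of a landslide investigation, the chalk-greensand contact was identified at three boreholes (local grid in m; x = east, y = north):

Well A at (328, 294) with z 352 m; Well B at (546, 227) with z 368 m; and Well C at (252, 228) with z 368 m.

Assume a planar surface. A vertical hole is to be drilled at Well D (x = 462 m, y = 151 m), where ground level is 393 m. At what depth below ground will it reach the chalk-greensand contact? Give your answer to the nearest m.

Two edge vectors: Well A→Well B = (218, -67, 16), Well A→Well C = (-76, -66, 16).
Normal n = (Well A→Well B) × (Well A→Well C) = (-16, -4704, -19480).
So ∂z/∂x = −n_x/n_z = −0.00082 and ∂z/∂y = −n_y/n_z = −0.24148.
Intercept c from Well A: 352 + 0.27 + 70.99 = 423.26.
At (462, 151): z_contact = −0.4 − 36.5 + 423.26 = 386.4 m.
Depth below ground = 393 − 386.4 = 7 m.

7 m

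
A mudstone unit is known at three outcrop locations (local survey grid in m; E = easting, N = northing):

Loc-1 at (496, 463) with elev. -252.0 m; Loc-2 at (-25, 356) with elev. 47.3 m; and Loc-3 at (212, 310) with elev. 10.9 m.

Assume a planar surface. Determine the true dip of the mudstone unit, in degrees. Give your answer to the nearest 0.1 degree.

Two edge vectors: Loc-1→Loc-2 = (-521, -107, 299.3), Loc-1→Loc-3 = (-284, -153, 262.9).
Normal n = (Loc-1→Loc-2) × (Loc-1→Loc-3) = (17662.6, 51969.7, 49325).
So ∂z/∂E = −n_x/n_z = −0.35809 and ∂z/∂N = −n_y/n_z = −1.05362.
Gradient magnitude |∇z| = √(a² + b²) = √(0.12823 + 1.11011) = 1.11281.
True dip = arctan(1.11281) = 48.1°, dipping toward NNE (azimuth ≈ 019°).

48.1°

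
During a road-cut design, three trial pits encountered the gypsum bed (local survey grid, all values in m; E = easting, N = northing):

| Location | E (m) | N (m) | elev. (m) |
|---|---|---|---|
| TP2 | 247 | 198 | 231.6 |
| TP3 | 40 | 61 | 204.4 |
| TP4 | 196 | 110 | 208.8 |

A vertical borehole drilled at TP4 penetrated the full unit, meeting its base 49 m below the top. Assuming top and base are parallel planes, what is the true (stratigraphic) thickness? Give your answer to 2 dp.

Let the plane be z = a·E + b·N + c.
TP3−TP2: −207a − 137b = −27.2;  TP4−TP2: −51a − 88b = −22.8.
Solving gives a = −0.06501, b = 0.29677.
|∇z| = √(a²+b²) = 0.30380, so dip δ = arctan(0.30380) = 16.90°.
True thickness = vertical thickness × cos δ = 49 × cos 16.90° = 46.88 m.

46.88 m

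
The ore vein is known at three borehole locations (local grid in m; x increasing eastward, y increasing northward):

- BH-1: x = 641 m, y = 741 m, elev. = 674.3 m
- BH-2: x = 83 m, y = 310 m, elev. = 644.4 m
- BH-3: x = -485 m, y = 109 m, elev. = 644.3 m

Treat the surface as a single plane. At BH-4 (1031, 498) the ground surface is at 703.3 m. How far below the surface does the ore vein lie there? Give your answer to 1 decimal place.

Two edge vectors: BH-1→BH-2 = (-558, -431, -29.9), BH-1→BH-3 = (-1126, -632, -30).
Normal n = (BH-1→BH-2) × (BH-1→BH-3) = (-5966.8, 16927.4, -132650).
So ∂z/∂x = −n_x/n_z = −0.044982 and ∂z/∂y = −n_y/n_z = 0.127609.
Intercept c from BH-1: 674.3 + 28.83 − 94.56 = 608.57.
At (1031, 498): z_contact = −46.38 + 63.55 + 608.57 = 625.75 m.
Depth below ground = 703.3 − 625.75 = 77.6 m.

77.6 m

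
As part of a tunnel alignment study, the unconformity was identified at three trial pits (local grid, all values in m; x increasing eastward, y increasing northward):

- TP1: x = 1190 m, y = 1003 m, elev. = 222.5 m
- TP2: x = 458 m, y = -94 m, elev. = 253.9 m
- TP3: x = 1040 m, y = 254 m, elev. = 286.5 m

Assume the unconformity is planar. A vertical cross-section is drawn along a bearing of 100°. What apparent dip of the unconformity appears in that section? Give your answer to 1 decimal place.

7.9°

Two edge vectors: TP1→TP2 = (-732, -1097, 31.4), TP1→TP3 = (-150, -749, 64).
Normal n = (TP1→TP2) × (TP1→TP3) = (-46689.4, 42138, 383718).
So ∂z/∂x = −n_x/n_z = 0.12168 and ∂z/∂y = −n_y/n_z = −0.10982.
Unit vector along 100° is (sin 100°, cos 100°) = (0.9848, -0.1736).
Slope in that direction = a·(0.9848) + b·(-0.1736) = 0.13890.
Apparent dip = arctan|0.13890| = 7.9° (true dip is 9.3°, so apparent ≤ true as expected).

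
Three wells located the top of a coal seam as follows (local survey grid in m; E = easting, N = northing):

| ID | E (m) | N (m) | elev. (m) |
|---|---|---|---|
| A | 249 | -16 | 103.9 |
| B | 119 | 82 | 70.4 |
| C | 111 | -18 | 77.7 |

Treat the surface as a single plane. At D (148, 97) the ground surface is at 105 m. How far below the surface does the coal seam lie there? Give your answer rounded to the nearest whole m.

Two edge vectors: A→B = (-130, 98, -33.5), A→C = (-138, -2, -26.2).
Normal n = (A→B) × (A→C) = (-2634.6, 1217, 13784).
So ∂z/∂E = −n_x/n_z = 0.19113 and ∂z/∂N = −n_y/n_z = −0.08829.
Intercept c from A: 103.9 − 47.59 − 1.41 = 54.89.
At (148, 97): z_contact = 28.3 − 8.6 + 54.89 = 74.6 m.
Depth below ground = 105 − 74.6 = 30 m.

30 m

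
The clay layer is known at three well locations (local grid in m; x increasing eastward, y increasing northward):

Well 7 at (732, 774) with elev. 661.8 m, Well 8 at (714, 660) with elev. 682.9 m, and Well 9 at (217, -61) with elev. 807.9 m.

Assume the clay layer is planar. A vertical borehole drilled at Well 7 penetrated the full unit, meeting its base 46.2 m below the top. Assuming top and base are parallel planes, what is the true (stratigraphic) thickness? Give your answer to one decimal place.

45.4 m

Let the plane be z = a·x + b·y + c.
Well 8−Well 7: −18a − 114b = 21.1;  Well 9−Well 7: −515a − 835b = 146.1.
Solving gives a = 0.02205, b = −0.18857.
|∇z| = √(a²+b²) = 0.18985, so dip δ = arctan(0.18985) = 10.75°.
True thickness = vertical thickness × cos δ = 46.2 × cos 10.75° = 45.4 m.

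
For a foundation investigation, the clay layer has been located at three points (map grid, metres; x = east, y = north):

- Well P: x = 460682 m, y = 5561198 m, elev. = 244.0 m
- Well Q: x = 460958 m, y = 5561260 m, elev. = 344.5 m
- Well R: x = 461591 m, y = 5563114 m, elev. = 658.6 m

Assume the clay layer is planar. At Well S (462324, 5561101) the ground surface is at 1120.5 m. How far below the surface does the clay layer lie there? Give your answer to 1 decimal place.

Let the plane be z = a·x + b·y + c.
Well Q−Well P: 276a + 62b = 100.5;  Well R−Well P: 909a + 1916b = 414.6.
Solving gives a = 0.353159011, b = 0.048840532.
Then c = 244 − a·460682 − b·5561198 = −434061.87.
At (462324, 5561101): z_contact = 163273.89 + 271607.13 − 434061.87 = 819.15 m.
Depth below ground = 1120.5 − 819.15 = 301.4 m.

301.4 m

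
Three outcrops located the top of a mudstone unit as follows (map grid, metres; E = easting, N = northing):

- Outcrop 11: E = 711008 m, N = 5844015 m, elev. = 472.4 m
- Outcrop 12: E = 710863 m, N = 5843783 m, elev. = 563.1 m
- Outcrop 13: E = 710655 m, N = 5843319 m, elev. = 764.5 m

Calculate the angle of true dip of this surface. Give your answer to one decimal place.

Two edge vectors: Outcrop 11→Outcrop 12 = (-145, -232, 90.7), Outcrop 11→Outcrop 13 = (-353, -696, 292.1).
Normal n = (Outcrop 11→Outcrop 12) × (Outcrop 11→Outcrop 13) = (-4640, 10337.4, 19024).
So ∂z/∂E = −n_x/n_z = 0.24390 and ∂z/∂N = −n_y/n_z = −0.54339.
Gradient magnitude |∇z| = √(a² + b²) = √(0.05949 + 0.29527) = 0.59562.
True dip = arctan(0.59562) = 30.8°, dipping toward NNW (azimuth ≈ 336°).

30.8°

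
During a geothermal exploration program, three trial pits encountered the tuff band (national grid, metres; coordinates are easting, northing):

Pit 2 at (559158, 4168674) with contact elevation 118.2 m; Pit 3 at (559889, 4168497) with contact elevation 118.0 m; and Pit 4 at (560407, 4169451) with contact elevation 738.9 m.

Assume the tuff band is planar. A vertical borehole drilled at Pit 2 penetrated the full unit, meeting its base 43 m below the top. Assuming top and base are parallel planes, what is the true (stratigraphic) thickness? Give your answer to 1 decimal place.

Two edge vectors: Pit 2→Pit 3 = (731, -177, -0.2), Pit 2→Pit 4 = (1249, 777, 620.7).
Normal n = (Pit 2→Pit 3) × (Pit 2→Pit 4) = (-109708.5, -453981.5, 789060).
So ∂z/∂easting = −n_x/n_z = 0.13904 and ∂z/∂northing = −n_y/n_z = 0.57534.
|∇z| = √(a²+b²) = 0.59191, so dip δ = arctan(0.59191) = 30.62°.
True thickness = vertical thickness × cos δ = 43 × cos 30.62° = 37.0 m.

37.0 m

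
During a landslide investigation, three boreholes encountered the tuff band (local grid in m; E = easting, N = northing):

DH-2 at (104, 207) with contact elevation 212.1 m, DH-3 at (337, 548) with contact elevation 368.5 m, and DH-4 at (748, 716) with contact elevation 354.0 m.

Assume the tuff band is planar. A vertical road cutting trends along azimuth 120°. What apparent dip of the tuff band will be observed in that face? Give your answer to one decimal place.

Let the plane be z = a·E + b·N + c.
DH-3−DH-2: 233a + 341b = 156.4;  DH-4−DH-2: 644a + 509b = 141.9.
Solving gives a = −0.30908, b = 0.66984.
Unit vector along 120° is (sin 120°, cos 120°) = (0.8660, -0.5000).
Slope in that direction = a·(0.8660) + b·(-0.5000) = −0.60260.
Apparent dip = arctan|0.60260| = 31.1° (true dip is 36.4°, so apparent ≤ true as expected).

31.1°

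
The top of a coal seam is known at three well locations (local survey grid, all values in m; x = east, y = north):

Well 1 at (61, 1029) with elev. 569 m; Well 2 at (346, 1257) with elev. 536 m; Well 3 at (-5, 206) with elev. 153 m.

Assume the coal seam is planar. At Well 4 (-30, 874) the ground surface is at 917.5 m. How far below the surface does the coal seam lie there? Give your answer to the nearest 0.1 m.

Two edge vectors: Well 1→Well 2 = (285, 228, -33), Well 1→Well 3 = (-66, -823, -416).
Normal n = (Well 1→Well 2) × (Well 1→Well 3) = (-122007, 120738, -219507).
So ∂z/∂x = −n_x/n_z = −0.555823 and ∂z/∂y = −n_y/n_z = 0.550042.
Intercept c from Well 1: 569 + 33.91 − 565.99 = 36.91.
At (-30, 874): z_contact = 16.67 + 480.74 + 36.91 = 534.32 m.
Depth below ground = 917.5 − 534.32 = 383.2 m.

383.2 m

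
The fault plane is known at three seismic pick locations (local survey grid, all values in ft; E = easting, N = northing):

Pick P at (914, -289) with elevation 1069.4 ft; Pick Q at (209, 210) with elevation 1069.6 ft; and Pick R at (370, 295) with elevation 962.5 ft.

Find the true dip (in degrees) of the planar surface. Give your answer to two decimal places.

33.40°

Let the plane be z = a·E + b·N + c.
Pick Q−Pick P: −705a + 499b = 0.2;  Pick R−Pick P: −544a + 584b = −106.9.
Solving gives a = −0.38114, b = −0.53808.
Gradient magnitude |∇z| = √(a² + b²) = √(0.14527 + 0.28953) = 0.65939.
True dip = arctan(0.65939) = 33.40°, dipping toward NE (azimuth ≈ 035°).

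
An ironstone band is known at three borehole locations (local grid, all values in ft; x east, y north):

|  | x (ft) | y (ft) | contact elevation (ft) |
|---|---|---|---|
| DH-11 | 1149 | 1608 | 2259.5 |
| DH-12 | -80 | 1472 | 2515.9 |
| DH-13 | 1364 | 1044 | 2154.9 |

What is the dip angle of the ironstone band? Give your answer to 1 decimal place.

Two edge vectors: DH-11→DH-12 = (-1229, -136, 256.4), DH-11→DH-13 = (215, -564, -104.6).
Normal n = (DH-11→DH-12) × (DH-11→DH-13) = (158835.2, -73427.4, 722396).
So ∂z/∂x = −n_x/n_z = −0.21987 and ∂z/∂y = −n_y/n_z = 0.10164.
Gradient magnitude |∇z| = √(a² + b²) = √(0.04834 + 0.01033) = 0.24223.
True dip = arctan(0.24223) = 13.6°, dipping toward ESE (azimuth ≈ 115°).

13.6°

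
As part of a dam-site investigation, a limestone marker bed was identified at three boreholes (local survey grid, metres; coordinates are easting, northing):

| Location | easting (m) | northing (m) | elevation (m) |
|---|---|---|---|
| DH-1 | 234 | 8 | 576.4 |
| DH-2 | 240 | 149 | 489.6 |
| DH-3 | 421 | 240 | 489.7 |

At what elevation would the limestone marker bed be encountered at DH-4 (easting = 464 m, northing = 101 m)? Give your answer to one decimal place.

590.8 m

Let the plane be z = a·easting + b·northing + c.
DH-2−DH-1: 6a + 141b = −86.8;  DH-3−DH-1: 187a + 232b = −86.7.
Solving gives a = 0.31683, b = −0.62909.
Then c = 576.4 − a·234 − b·8 = 507.29.
At (464, 101): z = 147.0 − 63.5 + 507.29 = 590.8 m.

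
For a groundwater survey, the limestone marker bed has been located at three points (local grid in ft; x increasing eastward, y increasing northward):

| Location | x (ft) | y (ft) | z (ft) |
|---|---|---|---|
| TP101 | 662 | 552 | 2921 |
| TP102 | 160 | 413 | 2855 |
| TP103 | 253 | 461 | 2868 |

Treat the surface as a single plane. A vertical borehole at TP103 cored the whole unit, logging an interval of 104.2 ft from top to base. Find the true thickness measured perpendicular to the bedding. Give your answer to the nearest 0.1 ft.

103.4 ft

Two edge vectors: TP101→TP102 = (-502, -139, -66), TP101→TP103 = (-409, -91, -53).
Normal n = (TP101→TP102) × (TP101→TP103) = (1361, 388, -11169).
So ∂z/∂x = −n_x/n_z = 0.12186 and ∂z/∂y = −n_y/n_z = 0.03474.
|∇z| = √(a²+b²) = 0.12671, so dip δ = arctan(0.12671) = 7.22°.
True thickness = vertical thickness × cos δ = 104.2 × cos 7.22° = 103.4 ft.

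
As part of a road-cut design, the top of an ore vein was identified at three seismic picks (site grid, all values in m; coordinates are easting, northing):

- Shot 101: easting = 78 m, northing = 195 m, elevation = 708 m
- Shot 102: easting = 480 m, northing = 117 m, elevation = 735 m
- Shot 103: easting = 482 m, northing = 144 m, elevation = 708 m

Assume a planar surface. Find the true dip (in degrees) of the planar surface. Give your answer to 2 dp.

Two edge vectors: Shot 101→Shot 102 = (402, -78, 27), Shot 101→Shot 103 = (404, -51, 0).
Normal n = (Shot 101→Shot 102) × (Shot 101→Shot 103) = (1377, 10908, 11010).
So ∂z/∂easting = −n_x/n_z = −0.12507 and ∂z/∂northing = −n_y/n_z = −0.99074.
Gradient magnitude |∇z| = √(a² + b²) = √(0.01564 + 0.98156) = 0.99860.
True dip = arctan(0.99860) = 44.96°, dipping toward N (azimuth ≈ 007°).

44.96°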